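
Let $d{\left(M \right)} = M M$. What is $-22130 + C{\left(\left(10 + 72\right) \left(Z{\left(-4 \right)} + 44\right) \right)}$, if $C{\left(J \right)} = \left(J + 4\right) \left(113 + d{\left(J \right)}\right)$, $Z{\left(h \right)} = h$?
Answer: $35330934562$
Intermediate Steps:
$d{\left(M \right)} = M^{2}$
$C{\left(J \right)} = \left(4 + J\right) \left(113 + J^{2}\right)$ ($C{\left(J \right)} = \left(J + 4\right) \left(113 + J^{2}\right) = \left(4 + J\right) \left(113 + J^{2}\right)$)
$-22130 + C{\left(\left(10 + 72\right) \left(Z{\left(-4 \right)} + 44\right) \right)} = -22130 + \left(452 + \left(\left(10 + 72\right) \left(-4 + 44\right)\right)^{3} + 4 \left(\left(10 + 72\right) \left(-4 + 44\right)\right)^{2} + 113 \left(10 + 72\right) \left(-4 + 44\right)\right) = -22130 + \left(452 + \left(82 \cdot 40\right)^{3} + 4 \left(82 \cdot 40\right)^{2} + 113 \cdot 82 \cdot 40\right) = -22130 + \left(452 + 3280^{3} + 4 \cdot 3280^{2} + 113 \cdot 3280\right) = -22130 + \left(452 + 35287552000 + 4 \cdot 10758400 + 370640\right) = -22130 + \left(452 + 35287552000 + 43033600 + 370640\right) = -22130 + 35330956692 = 35330934562$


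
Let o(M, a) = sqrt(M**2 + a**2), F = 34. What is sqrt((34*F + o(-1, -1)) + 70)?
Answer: sqrt(1226 + sqrt(2)) ≈ 35.034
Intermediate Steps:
sqrt((34*F + o(-1, -1)) + 70) = sqrt((34*34 + sqrt((-1)**2 + (-1)**2)) + 70) = sqrt((1156 + sqrt(1 + 1)) + 70) = sqrt((1156 + sqrt(2)) + 70) = sqrt(1226 + sqrt(2))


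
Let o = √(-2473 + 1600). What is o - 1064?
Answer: -1064 + 3*I*√97 ≈ -1064.0 + 29.547*I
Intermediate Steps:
o = 3*I*√97 (o = √(-873) = 3*I*√97 ≈ 29.547*I)
o - 1064 = 3*I*√97 - 1064 = -1064 + 3*I*√97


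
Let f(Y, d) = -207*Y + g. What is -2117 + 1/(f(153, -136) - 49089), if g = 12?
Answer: -170943517/80748 ≈ -2117.0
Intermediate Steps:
f(Y, d) = 12 - 207*Y (f(Y, d) = -207*Y + 12 = 12 - 207*Y)
-2117 + 1/(f(153, -136) - 49089) = -2117 + 1/((12 - 207*153) - 49089) = -2117 + 1/((12 - 31671) - 49089) = -2117 + 1/(-31659 - 49089) = -2117 + 1/(-80748) = -2117 - 1/80748 = -170943517/80748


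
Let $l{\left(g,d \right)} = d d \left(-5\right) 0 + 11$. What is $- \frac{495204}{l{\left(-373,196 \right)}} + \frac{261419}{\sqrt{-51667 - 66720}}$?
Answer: $- \frac{495204}{11} - \frac{261419 i \sqrt{118387}}{118387} \approx -45019.0 - 759.78 i$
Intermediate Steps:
$l{\left(g,d \right)} = 11$ ($l{\left(g,d \right)} = d^{2} \left(-5\right) 0 + 11 = - 5 d^{2} \cdot 0 + 11 = 0 + 11 = 11$)
$- \frac{495204}{l{\left(-373,196 \right)}} + \frac{261419}{\sqrt{-51667 - 66720}} = - \frac{495204}{11} + \frac{261419}{\sqrt{-51667 - 66720}} = \left(-495204\right) \frac{1}{11} + \frac{261419}{\sqrt{-118387}} = - \frac{495204}{11} + \frac{261419}{i \sqrt{118387}} = - \frac{495204}{11} + 261419 \left(- \frac{i \sqrt{118387}}{118387}\right) = - \frac{495204}{11} - \frac{261419 i \sqrt{118387}}{118387}$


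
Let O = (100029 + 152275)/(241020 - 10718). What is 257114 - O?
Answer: 29606808062/115151 ≈ 2.5711e+5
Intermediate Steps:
O = 126152/115151 (O = 252304/230302 = 252304*(1/230302) = 126152/115151 ≈ 1.0955)
257114 - O = 257114 - 1*126152/115151 = 257114 - 126152/115151 = 29606808062/115151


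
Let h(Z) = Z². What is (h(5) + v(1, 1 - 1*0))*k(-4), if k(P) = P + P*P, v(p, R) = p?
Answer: 312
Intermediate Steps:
k(P) = P + P²
(h(5) + v(1, 1 - 1*0))*k(-4) = (5² + 1)*(-4*(1 - 4)) = (25 + 1)*(-4*(-3)) = 26*12 = 312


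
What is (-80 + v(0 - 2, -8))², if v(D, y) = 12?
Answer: 4624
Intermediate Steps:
(-80 + v(0 - 2, -8))² = (-80 + 12)² = (-68)² = 4624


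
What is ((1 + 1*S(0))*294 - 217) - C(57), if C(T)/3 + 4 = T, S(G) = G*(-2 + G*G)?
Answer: -82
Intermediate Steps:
S(G) = G*(-2 + G²)
C(T) = -12 + 3*T
((1 + 1*S(0))*294 - 217) - C(57) = ((1 + 1*(0*(-2 + 0²)))*294 - 217) - (-12 + 3*57) = ((1 + 1*(0*(-2 + 0)))*294 - 217) - (-12 + 171) = ((1 + 1*(0*(-2)))*294 - 217) - 1*159 = ((1 + 1*0)*294 - 217) - 159 = ((1 + 0)*294 - 217) - 159 = (1*294 - 217) - 159 = (294 - 217) - 159 = 77 - 159 = -82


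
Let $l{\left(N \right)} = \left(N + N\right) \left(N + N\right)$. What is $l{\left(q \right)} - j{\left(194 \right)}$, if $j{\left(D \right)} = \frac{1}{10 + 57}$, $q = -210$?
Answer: $\frac{11818799}{67} \approx 1.764 \cdot 10^{5}$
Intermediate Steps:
$l{\left(N \right)} = 4 N^{2}$ ($l{\left(N \right)} = 2 N 2 N = 4 N^{2}$)
$j{\left(D \right)} = \frac{1}{67}$
$l{\left(q \right)} - j{\left(194 \right)} = 4 \left(-210\right)^{2} - \frac{1}{67} = 4 \cdot 44100 - \frac{1}{67} = 176400 - \frac{1}{67} = \frac{11818799}{67}$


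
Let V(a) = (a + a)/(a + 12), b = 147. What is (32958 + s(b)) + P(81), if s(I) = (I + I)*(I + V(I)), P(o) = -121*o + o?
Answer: 3550980/53 ≈ 67000.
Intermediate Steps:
P(o) = -120*o
V(a) = 2*a/(12 + a) (V(a) = (2*a)/(12 + a) = 2*a/(12 + a))
s(I) = 2*I*(I + 2*I/(12 + I)) (s(I) = (I + I)*(I + 2*I/(12 + I)) = (2*I)*(I + 2*I/(12 + I)) = 2*I*(I + 2*I/(12 + I)))
(32958 + s(b)) + P(81) = (32958 + 2*147²*(14 + 147)/(12 + 147)) - 120*81 = (32958 + 2*21609*161/159) - 9720 = (32958 + 2*21609*(1/159)*161) - 9720 = (32958 + 2319366/53) - 9720 = 4066140/53 - 9720 = 3550980/53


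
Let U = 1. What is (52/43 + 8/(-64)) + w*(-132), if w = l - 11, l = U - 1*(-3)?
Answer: 318229/344 ≈ 925.08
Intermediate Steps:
l = 4 (l = 1 - 1*(-3) = 1 + 3 = 4)
w = -7 (w = 4 - 11 = -7)
(52/43 + 8/(-64)) + w*(-132) = (52/43 + 8/(-64)) - 7*(-132) = (52*(1/43) + 8*(-1/64)) + 924 = (52/43 - ⅛) + 924 = 373/344 + 924 = 318229/344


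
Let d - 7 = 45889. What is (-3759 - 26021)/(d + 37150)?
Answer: -14890/41523 ≈ -0.35860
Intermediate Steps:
d = 45896 (d = 7 + 45889 = 45896)
(-3759 - 26021)/(d + 37150) = (-3759 - 26021)/(45896 + 37150) = -29780/83046 = -29780*1/83046 = -14890/41523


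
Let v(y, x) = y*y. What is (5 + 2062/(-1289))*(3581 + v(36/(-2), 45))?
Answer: 17115615/1289 ≈ 13278.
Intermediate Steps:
v(y, x) = y**2
(5 + 2062/(-1289))*(3581 + v(36/(-2), 45)) = (5 + 2062/(-1289))*(3581 + (36/(-2))**2) = (5 + 2062*(-1/1289))*(3581 + (36*(-1/2))**2) = (5 - 2062/1289)*(3581 + (-18)**2) = 4383*(3581 + 324)/1289 = (4383/1289)*3905 = 17115615/1289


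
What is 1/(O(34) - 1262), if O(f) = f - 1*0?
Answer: -1/1228 ≈ -0.00081433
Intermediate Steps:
O(f) = f (O(f) = f + 0 = f)
1/(O(34) - 1262) = 1/(34 - 1262) = 1/(-1228) = -1/1228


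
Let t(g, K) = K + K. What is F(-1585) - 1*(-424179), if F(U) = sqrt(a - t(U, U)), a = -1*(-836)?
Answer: 424179 + sqrt(4006) ≈ 4.2424e+5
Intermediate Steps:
t(g, K) = 2*K
a = 836
F(U) = sqrt(836 - 2*U)
F(-1585) - 1*(-424179) = sqrt(836 - 2*(-1585)) - 1*(-424179) = sqrt(836 + 3170) + 424179 = sqrt(4006) + 424179 = 424179 + sqrt(4006)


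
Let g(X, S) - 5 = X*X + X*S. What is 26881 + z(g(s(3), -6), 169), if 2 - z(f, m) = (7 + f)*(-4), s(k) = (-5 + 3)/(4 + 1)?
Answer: 673531/25 ≈ 26941.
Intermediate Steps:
s(k) = -2/5
g(X, S) = 5 + X**2 + S*X (g(X, S) = 5 + (X*X + X*S) = 5 + (X**2 + S*X) = 5 + X**2 + S*X)
z(f, m) = 30 + 4*f (z(f, m) = 2 - (7 + f)*(-4) = 2 - (-28 - 4*f) = 2 + (28 + 4*f) = 30 + 4*f)
26881 + z(g(s(3), -6), 169) = 26881 + (30 + 4*(5 + (-2/5)**2 - 6*(-2/5))) = 26881 + (30 + 4*(5 + 4/25 + 12/5)) = 26881 + (30 + 4*(189/25)) = 26881 + (30 + 756/25) = 26881 + 1506/25 = 673531/25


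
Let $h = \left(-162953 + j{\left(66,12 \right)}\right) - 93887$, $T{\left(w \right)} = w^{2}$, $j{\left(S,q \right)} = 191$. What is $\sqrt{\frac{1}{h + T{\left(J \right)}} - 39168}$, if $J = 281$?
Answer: $\frac{i \sqrt{309163064212870}}{88844} \approx 197.91 i$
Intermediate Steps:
$h = -256649$ ($h = \left(-162953 + 191\right) - 93887 = -162762 - 93887 = -256649$)
$\sqrt{\frac{1}{h + T{\left(J \right)}} - 39168} = \sqrt{\frac{1}{-256649 + 281^{2}} - 39168} = \sqrt{\frac{1}{-256649 + 78961} - 39168} = \sqrt{\frac{1}{-177688} - 39168} = \sqrt{- \frac{1}{177688} - 39168} = \sqrt{- \frac{6959683585}{177688}} = \frac{i \sqrt{309163064212870}}{88844}$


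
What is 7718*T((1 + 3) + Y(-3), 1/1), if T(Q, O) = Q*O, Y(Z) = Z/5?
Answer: 131206/5 ≈ 26241.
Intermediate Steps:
Y(Z) = Z/5 (Y(Z) = Z*(⅕) = Z/5)
T(Q, O) = O*Q
7718*T((1 + 3) + Y(-3), 1/1) = 7718*(((1 + 3) + (⅕)*(-3))/1) = 7718*(1*(4 - ⅗)) = 7718*(1*(17/5)) = 7718*(17/5) = 131206/5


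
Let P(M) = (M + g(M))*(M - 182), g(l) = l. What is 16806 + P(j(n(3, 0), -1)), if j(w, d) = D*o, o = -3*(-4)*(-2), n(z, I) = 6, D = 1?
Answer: 26694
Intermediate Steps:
o = -24 (o = 12*(-2) = -24)
j(w, d) = -24 (j(w, d) = 1*(-24) = -24)
P(M) = 2*M*(-182 + M) (P(M) = (M + M)*(M - 182) = (2*M)*(-182 + M) = 2*M*(-182 + M))
16806 + P(j(n(3, 0), -1)) = 16806 + 2*(-24)*(-182 - 24) = 16806 + 2*(-24)*(-206) = 16806 + 9888 = 26694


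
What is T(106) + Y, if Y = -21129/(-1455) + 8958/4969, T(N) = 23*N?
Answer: 5914835967/2409965 ≈ 2454.3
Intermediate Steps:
Y = 39341297/2409965 (Y = -21129*(-1/1455) + 8958*(1/4969) = 7043/485 + 8958/4969 = 39341297/2409965 ≈ 16.324)
T(106) + Y = 23*106 + 39341297/2409965 = 2438 + 39341297/2409965 = 5914835967/2409965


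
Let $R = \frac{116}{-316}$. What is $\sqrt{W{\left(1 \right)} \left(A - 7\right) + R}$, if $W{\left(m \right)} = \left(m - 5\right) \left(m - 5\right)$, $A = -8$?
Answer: $\frac{i \sqrt{1500131}}{79} \approx 15.504 i$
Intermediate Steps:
$W{\left(m \right)} = \left(-5 + m\right)^{2}$ ($W{\left(m \right)} = \left(-5 + m\right) \left(-5 + m\right) = \left(-5 + m\right)^{2}$)
$R = - \frac{29}{79}$ ($R = 116 \left(- \frac{1}{316}\right) = - \frac{29}{79} \approx -0.36709$)
$\sqrt{W{\left(1 \right)} \left(A - 7\right) + R} = \sqrt{\left(-5 + 1\right)^{2} \left(-8 - 7\right) - \frac{29}{79}} = \sqrt{\left(-4\right)^{2} \left(-8 - 7\right) - \frac{29}{79}} = \sqrt{16 \left(-15\right) - \frac{29}{79}} = \sqrt{-240 - \frac{29}{79}} = \sqrt{- \frac{18989}{79}} = \frac{i \sqrt{1500131}}{79}$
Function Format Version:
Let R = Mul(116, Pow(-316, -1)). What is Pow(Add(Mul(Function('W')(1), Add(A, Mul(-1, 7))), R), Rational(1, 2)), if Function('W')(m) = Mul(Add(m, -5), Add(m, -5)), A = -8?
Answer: Mul(Rational(1, 79), I, Pow(1500131, Rational(1, 2))) ≈ Mul(15.504, I)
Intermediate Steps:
Function('W')(m) = Pow(Add(-5, m), 2) (Function('W')(m) = Mul(Add(-5, m), Add(-5, m)) = Pow(Add(-5, m), 2))
R = Rational(-29, 79) (R = Mul(116, Rational(-1, 316)) = Rational(-29, 79) ≈ -0.36709)
Pow(Add(Mul(Function('W')(1), Add(A, Mul(-1, 7))), R), Rational(1, 2)) = Pow(Add(Mul(Pow(Add(-5, 1), 2), Add(-8, Mul(-1, 7))), Rational(-29, 79)), Rational(1, 2)) = Pow(Add(Mul(Pow(-4, 2), Add(-8, -7)), Rational(-29, 79)), Rational(1, 2)) = Pow(Add(Mul(16, -15), Rational(-29, 79)), Rational(1, 2)) = Pow(Add(-240, Rational(-29, 79)), Rational(1, 2)) = Pow(Rational(-18989, 79), Rational(1, 2)) = Mul(Rational(1, 79), I, Pow(1500131, Rational(1, 2)))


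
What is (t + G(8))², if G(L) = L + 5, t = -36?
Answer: 529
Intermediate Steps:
G(L) = 5 + L
(t + G(8))² = (-36 + (5 + 8))² = (-36 + 13)² = (-23)² = 529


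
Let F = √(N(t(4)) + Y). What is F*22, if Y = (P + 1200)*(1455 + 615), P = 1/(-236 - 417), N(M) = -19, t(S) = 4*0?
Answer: 22*√1059190502519/653 ≈ 34673.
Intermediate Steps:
t(S) = 0
P = -1/653 (P = 1/(-653) = -1/653 ≈ -0.0015314)
Y = 1622049930/653 (Y = (-1/653 + 1200)*(1455 + 615) = (783599/653)*2070 = 1622049930/653 ≈ 2.4840e+6)
F = √1059190502519/653 (F = √(-19 + 1622049930/653) = √(1622037523/653) = √1059190502519/653 ≈ 1576.1)
F*22 = (√1059190502519/653)*22 = 22*√1059190502519/653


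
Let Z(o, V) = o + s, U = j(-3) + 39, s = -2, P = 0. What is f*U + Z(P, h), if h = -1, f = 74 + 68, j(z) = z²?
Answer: 6814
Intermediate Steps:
f = 142
U = 48 (U = (-3)² + 39 = 9 + 39 = 48)
Z(o, V) = -2 + o (Z(o, V) = o - 2 = -2 + o)
f*U + Z(P, h) = 142*48 + (-2 + 0) = 6816 - 2 = 6814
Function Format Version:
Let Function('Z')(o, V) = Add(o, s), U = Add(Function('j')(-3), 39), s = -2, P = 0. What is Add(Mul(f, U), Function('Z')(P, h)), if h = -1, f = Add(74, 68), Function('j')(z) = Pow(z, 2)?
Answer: 6814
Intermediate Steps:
f = 142
U = 48 (U = Add(Pow(-3, 2), 39) = Add(9, 39) = 48)
Function('Z')(o, V) = Add(-2, o) (Function('Z')(o, V) = Add(o, -2) = Add(-2, o))
Add(Mul(f, U), Function('Z')(P, h)) = Add(Mul(142, 48), Add(-2, 0)) = Add(6816, -2) = 6814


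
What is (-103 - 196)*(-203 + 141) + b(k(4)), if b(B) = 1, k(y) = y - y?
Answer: 18539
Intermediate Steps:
k(y) = 0
(-103 - 196)*(-203 + 141) + b(k(4)) = (-103 - 196)*(-203 + 141) + 1 = -299*(-62) + 1 = 18538 + 1 = 18539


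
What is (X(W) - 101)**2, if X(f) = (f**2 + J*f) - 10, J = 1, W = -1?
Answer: 12321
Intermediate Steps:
X(f) = -10 + f + f**2 (X(f) = (f**2 + 1*f) - 10 = (f**2 + f) - 10 = (f + f**2) - 10 = -10 + f + f**2)
(X(W) - 101)**2 = ((-10 - 1 + (-1)**2) - 101)**2 = ((-10 - 1 + 1) - 101)**2 = (-10 - 101)**2 = (-111)**2 = 12321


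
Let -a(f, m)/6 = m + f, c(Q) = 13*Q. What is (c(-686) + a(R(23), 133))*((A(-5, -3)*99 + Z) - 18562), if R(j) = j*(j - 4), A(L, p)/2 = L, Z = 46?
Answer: 240665028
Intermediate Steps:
A(L, p) = 2*L
R(j) = j*(-4 + j)
a(f, m) = -6*f - 6*m (a(f, m) = -6*(m + f) = -6*(f + m) = -6*f - 6*m)
(c(-686) + a(R(23), 133))*((A(-5, -3)*99 + Z) - 18562) = (13*(-686) + (-138*(-4 + 23) - 6*133))*(((2*(-5))*99 + 46) - 18562) = (-8918 + (-138*19 - 798))*((-10*99 + 46) - 18562) = (-8918 + (-6*437 - 798))*((-990 + 46) - 18562) = (-8918 + (-2622 - 798))*(-944 - 18562) = (-8918 - 3420)*(-19506) = -12338*(-19506) = 240665028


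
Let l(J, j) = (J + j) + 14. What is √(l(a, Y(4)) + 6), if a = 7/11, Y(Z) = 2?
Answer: √2739/11 ≈ 4.7578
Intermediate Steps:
a = 7/11 (a = 7*(1/11) = 7/11 ≈ 0.63636)
l(J, j) = 14 + J + j
√(l(a, Y(4)) + 6) = √((14 + 7/11 + 2) + 6) = √(183/11 + 6) = √(249/11) = √2739/11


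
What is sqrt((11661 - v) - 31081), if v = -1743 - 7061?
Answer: 2*I*sqrt(2654) ≈ 103.03*I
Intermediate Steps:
v = -8804
sqrt((11661 - v) - 31081) = sqrt((11661 - 1*(-8804)) - 31081) = sqrt((11661 + 8804) - 31081) = sqrt(20465 - 31081) = sqrt(-10616) = 2*I*sqrt(2654)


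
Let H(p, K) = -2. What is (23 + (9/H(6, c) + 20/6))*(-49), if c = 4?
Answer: -6419/6 ≈ -1069.8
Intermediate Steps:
(23 + (9/H(6, c) + 20/6))*(-49) = (23 + (9/(-2) + 20/6))*(-49) = (23 + (9*(-½) + 20*(⅙)))*(-49) = (23 + (-9/2 + 10/3))*(-49) = (23 - 7/6)*(-49) = (131/6)*(-49) = -6419/6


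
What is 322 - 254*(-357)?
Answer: 91000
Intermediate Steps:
322 - 254*(-357) = 322 + 90678 = 91000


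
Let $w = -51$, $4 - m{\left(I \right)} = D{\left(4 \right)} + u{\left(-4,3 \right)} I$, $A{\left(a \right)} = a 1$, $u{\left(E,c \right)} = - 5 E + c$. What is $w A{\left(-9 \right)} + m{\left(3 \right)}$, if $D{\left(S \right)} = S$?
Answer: $390$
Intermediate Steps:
$u{\left(E,c \right)} = c - 5 E$
$A{\left(a \right)} = a$
$m{\left(I \right)} = - 23 I$ ($m{\left(I \right)} = 4 - \left(4 + \left(3 - -20\right) I\right) = 4 - \left(4 + \left(3 + 20\right) I\right) = 4 - \left(4 + 23 I\right) = - 23 I$)
$w A{\left(-9 \right)} + m{\left(3 \right)} = \left(-51\right) \left(-9\right) - 69 = 459 - 69 = 390$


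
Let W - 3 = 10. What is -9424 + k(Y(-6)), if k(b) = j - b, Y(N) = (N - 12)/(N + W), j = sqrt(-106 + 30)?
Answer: -65950/7 + 2*I*sqrt(19) ≈ -9421.4 + 8.7178*I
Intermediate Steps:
W = 13 (W = 3 + 10 = 13)
j = 2*I*sqrt(19) (j = sqrt(-76) = 2*I*sqrt(19) ≈ 8.7178*I)
Y(N) = (-12 + N)/(13 + N) (Y(N) = (N - 12)/(N + 13) = (-12 + N)/(13 + N))
k(b) = -b + 2*I*sqrt(19) (k(b) = 2*I*sqrt(19) - b = -b + 2*I*sqrt(19))
-9424 + k(Y(-6)) = -9424 + (-(-12 - 6)/(13 - 6) + 2*I*sqrt(19)) = -9424 + (-(-18)/7 + 2*I*sqrt(19)) = -9424 + (-1*(-18/7) + 2*I*sqrt(19)) = -9424 + (18/7 + 2*I*sqrt(19)) = -65950/7 + 2*I*sqrt(19)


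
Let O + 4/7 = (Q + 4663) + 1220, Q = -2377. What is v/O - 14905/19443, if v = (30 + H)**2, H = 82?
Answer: 670756027/238546167 ≈ 2.8119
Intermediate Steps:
v = 12544 (v = (30 + 82)**2 = 112**2 = 12544)
O = 24538/7 (O = -4/7 + ((-2377 + 4663) + 1220) = -4/7 + (2286 + 1220) = -4/7 + 3506 = 24538/7 ≈ 3505.4)
v/O - 14905/19443 = 12544/(24538/7) - 14905/19443 = 12544*(7/24538) - 14905*1/19443 = 43904/12269 - 14905/19443 = 670756027/238546167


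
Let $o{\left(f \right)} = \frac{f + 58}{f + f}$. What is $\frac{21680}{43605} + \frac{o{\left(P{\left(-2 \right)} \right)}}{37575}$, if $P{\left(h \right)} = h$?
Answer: $\frac{18089234}{36410175} \approx 0.49682$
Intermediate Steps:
$o{\left(f \right)} = \frac{58 + f}{2 f}$
$\frac{21680}{43605} + \frac{o{\left(P{\left(-2 \right)} \right)}}{37575} = \frac{21680}{43605} + \frac{\frac{1}{2} \frac{1}{-2} \left(58 - 2\right)}{37575} = 21680 \cdot \frac{1}{43605} + \frac{1}{2} \left(- \frac{1}{2}\right) 56 \cdot \frac{1}{37575} = \frac{4336}{8721} - \frac{14}{37575} = \frac{18089234}{36410175}$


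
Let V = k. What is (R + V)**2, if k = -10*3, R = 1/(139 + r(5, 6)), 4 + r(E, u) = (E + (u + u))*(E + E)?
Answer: 83704201/93025 ≈ 899.80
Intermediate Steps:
r(E, u) = -4 + 2*E*(E + 2*u) (r(E, u) = -4 + (E + (u + u))*(E + E) = -4 + (E + 2*u)*(2*E) = -4 + 2*E*(E + 2*u))
R = 1/305 (R = 1/(139 + (-4 + 2*5**2 + 4*5*6)) = 1/(139 + (-4 + 2*25 + 120)) = 1/(139 + (-4 + 50 + 120)) = 1/(139 + 166) = 1/305 ≈ 0.0032787)
k = -30
V = -30
(R + V)**2 = (1/305 - 30)**2 = (-9149/305)**2 = 83704201/93025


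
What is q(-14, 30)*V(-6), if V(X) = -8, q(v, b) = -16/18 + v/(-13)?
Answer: -176/117 ≈ -1.5043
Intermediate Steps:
q(v, b) = -8/9 - v/13 (q(v, b) = -16*1/18 + v*(-1/13) = -8/9 - v/13)
q(-14, 30)*V(-6) = (-8/9 - 1/13*(-14))*(-8) = (-8/9 + 14/13)*(-8) = (22/117)*(-8) = -176/117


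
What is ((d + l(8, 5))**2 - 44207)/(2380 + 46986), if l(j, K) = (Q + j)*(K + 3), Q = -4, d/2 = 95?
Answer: 5077/49366 ≈ 0.10284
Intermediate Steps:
d = 190 (d = 2*95 = 190)
l(j, K) = (-4 + j)*(3 + K) (l(j, K) = (-4 + j)*(K + 3) = (-4 + j)*(3 + K))
((d + l(8, 5))**2 - 44207)/(2380 + 46986) = ((190 + (-12 - 4*5 + 3*8 + 5*8))**2 - 44207)/(2380 + 46986) = ((190 + (-12 - 20 + 24 + 40))**2 - 44207)/49366 = ((190 + 32)**2 - 44207)*(1/49366) = (222**2 - 44207)*(1/49366) = (49284 - 44207)*(1/49366) = 5077*(1/49366) = 5077/49366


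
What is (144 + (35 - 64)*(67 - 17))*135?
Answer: -176310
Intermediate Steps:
(144 + (35 - 64)*(67 - 17))*135 = (144 - 29*50)*135 = (144 - 1450)*135 = -1306*135 = -176310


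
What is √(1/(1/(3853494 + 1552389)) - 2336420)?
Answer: √3069463 ≈ 1752.0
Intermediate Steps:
√(1/(1/(3853494 + 1552389)) - 2336420) = √(1/(1/5405883) - 2336420) = √(5405883 - 2336420) = √3069463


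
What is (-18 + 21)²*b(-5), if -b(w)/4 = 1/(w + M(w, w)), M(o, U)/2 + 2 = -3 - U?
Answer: 36/5 ≈ 7.2000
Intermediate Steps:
M(o, U) = -10 - 2*U (M(o, U) = -4 + 2*(-3 - U) = -4 + (-6 - 2*U) = -10 - 2*U)
b(w) = -4/(-10 - w) (b(w) = -4/(w + (-10 - 2*w)) = -4/(-10 - w))
(-18 + 21)²*b(-5) = (-18 + 21)²*(4/(10 - 5)) = 3²*(4/5) = 9*(4*(⅕)) = 9*(⅘) = 36/5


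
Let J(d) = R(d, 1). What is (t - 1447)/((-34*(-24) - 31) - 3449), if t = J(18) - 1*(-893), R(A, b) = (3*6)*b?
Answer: 67/333 ≈ 0.20120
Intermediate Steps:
R(A, b) = 18*b
J(d) = 18 (J(d) = 18*1 = 18)
t = 911 (t = 18 - 1*(-893) = 18 + 893 = 911)
(t - 1447)/((-34*(-24) - 31) - 3449) = (911 - 1447)/((-34*(-24) - 31) - 3449) = -536/((816 - 31) - 3449) = -536/(785 - 3449) = -536/(-2664) = -536*(-1/2664) = 67/333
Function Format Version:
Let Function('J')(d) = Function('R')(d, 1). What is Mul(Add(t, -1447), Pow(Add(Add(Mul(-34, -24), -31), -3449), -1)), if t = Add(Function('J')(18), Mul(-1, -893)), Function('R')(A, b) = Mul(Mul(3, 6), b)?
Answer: Rational(67, 333) ≈ 0.20120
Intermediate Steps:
Function('R')(A, b) = Mul(18, b)
Function('J')(d) = 18 (Function('J')(d) = Mul(18, 1) = 18)
t = 911 (t = Add(18, Mul(-1, -893)) = Add(18, 893) = 911)
Mul(Add(t, -1447), Pow(Add(Add(Mul(-34, -24), -31), -3449), -1)) = Mul(Add(911, -1447), Pow(Add(Add(Mul(-34, -24), -31), -3449), -1)) = Mul(-536, Pow(Add(Add(816, -31), -3449), -1)) = Mul(-536, Pow(Add(785, -3449), -1)) = Mul(-536, Pow(-2664, -1)) = Mul(-536, Rational(-1, 2664)) = Rational(67, 333)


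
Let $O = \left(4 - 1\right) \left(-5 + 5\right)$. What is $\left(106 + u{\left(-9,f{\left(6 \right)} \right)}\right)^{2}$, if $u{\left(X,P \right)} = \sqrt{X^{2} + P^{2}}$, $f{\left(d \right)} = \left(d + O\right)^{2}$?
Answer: $12613 + 1908 \sqrt{17} \approx 20480.0$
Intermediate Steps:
$O = 0$ ($O = 3 \cdot 0 = 0$)
$f{\left(d \right)} = d^{2}$ ($f{\left(d \right)} = \left(d + 0\right)^{2} = d^{2}$)
$u{\left(X,P \right)} = \sqrt{P^{2} + X^{2}}$
$\left(106 + u{\left(-9,f{\left(6 \right)} \right)}\right)^{2} = \left(106 + \sqrt{\left(6^{2}\right)^{2} + \left(-9\right)^{2}}\right)^{2} = \left(106 + \sqrt{36^{2} + 81}\right)^{2} = \left(106 + \sqrt{1296 + 81}\right)^{2} = \left(106 + \sqrt{1377}\right)^{2} = \left(106 + 9 \sqrt{17}\right)^{2}$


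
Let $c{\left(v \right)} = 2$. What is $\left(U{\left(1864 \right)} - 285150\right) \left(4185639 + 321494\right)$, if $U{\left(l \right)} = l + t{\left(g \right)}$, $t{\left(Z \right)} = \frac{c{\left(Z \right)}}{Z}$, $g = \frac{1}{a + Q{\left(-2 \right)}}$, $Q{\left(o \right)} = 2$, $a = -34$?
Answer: $-1277096135550$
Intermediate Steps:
$g = - \frac{1}{32}$ ($g = \frac{1}{-34 + 2} = \frac{1}{-32} = - \frac{1}{32} \approx -0.03125$)
$t{\left(Z \right)} = \frac{2}{Z}$
$U{\left(l \right)} = -64 + l$ ($U{\left(l \right)} = l + \frac{2}{- \frac{1}{32}} = l + 2 \left(-32\right) = l - 64 = -64 + l$)
$\left(U{\left(1864 \right)} - 285150\right) \left(4185639 + 321494\right) = \left(\left(-64 + 1864\right) - 285150\right) \left(4185639 + 321494\right) = \left(1800 - 285150\right) 4507133 = \left(-283350\right) 4507133 = -1277096135550$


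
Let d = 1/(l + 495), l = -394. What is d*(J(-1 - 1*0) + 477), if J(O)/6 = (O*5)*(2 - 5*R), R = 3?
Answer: 867/101 ≈ 8.5842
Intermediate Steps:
J(O) = -390*O (J(O) = 6*((O*5)*(2 - 5*3)) = 6*((5*O)*(2 - 15)) = 6*((5*O)*(-13)) = 6*(-65*O) = -390*O)
d = 1/101 (d = 1/(-394 + 495) = 1/101 ≈ 0.0099010)
d*(J(-1 - 1*0) + 477) = (-390*(-1 - 1*0) + 477)/101 = (-390*(-1 + 0) + 477)/101 = (-390*(-1) + 477)/101 = (390 + 477)/101 = (1/101)*867 = 867/101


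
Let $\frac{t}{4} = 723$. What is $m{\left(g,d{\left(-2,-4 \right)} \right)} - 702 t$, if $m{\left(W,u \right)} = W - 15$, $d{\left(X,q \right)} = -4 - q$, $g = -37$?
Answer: $-2030236$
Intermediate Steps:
$t = 2892$ ($t = 4 \cdot 723 = 2892$)
$m{\left(W,u \right)} = -15 + W$ ($m{\left(W,u \right)} = W - 15 = -15 + W$)
$m{\left(g,d{\left(-2,-4 \right)} \right)} - 702 t = \left(-15 - 37\right) - 2030184 = -52 - 2030184 = -2030236$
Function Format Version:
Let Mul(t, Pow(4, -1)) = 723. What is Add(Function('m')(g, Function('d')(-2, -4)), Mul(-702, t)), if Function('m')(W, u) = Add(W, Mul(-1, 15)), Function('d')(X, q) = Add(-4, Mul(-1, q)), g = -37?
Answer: -2030236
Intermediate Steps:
t = 2892 (t = Mul(4, 723) = 2892)
Function('m')(W, u) = Add(-15, W) (Function('m')(W, u) = Add(W, -15) = Add(-15, W))
Add(Function('m')(g, Function('d')(-2, -4)), Mul(-702, t)) = Add(Add(-15, -37), Mul(-702, 2892)) = Add(-52, -2030184) = -2030236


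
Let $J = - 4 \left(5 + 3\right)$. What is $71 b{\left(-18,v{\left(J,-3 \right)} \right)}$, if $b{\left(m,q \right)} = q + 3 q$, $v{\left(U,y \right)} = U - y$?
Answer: $-8236$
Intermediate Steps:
$J = -32$ ($J = \left(-4\right) 8 = -32$)
$b{\left(m,q \right)} = 4 q$
$71 b{\left(-18,v{\left(J,-3 \right)} \right)} = 71 \cdot 4 \left(-32 - -3\right) = 71 \cdot 4 \left(-32 + 3\right) = 71 \cdot 4 \left(-29\right) = 71 \left(-116\right) = -8236$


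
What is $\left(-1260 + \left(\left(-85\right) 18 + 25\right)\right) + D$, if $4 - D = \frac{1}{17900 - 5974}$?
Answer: $- \frac{32927687}{11926} \approx -2761.0$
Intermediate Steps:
$D = \frac{47703}{11926}$ ($D = 4 - \frac{1}{17900 - 5974} = 4 - \frac{1}{11926} = \frac{47703}{11926} \approx 3.9999$)
$\left(-1260 + \left(\left(-85\right) 18 + 25\right)\right) + D = \left(-1260 + \left(\left(-85\right) 18 + 25\right)\right) + \frac{47703}{11926} = \left(-1260 + \left(-1530 + 25\right)\right) + \frac{47703}{11926} = \left(-1260 - 1505\right) + \frac{47703}{11926} = -2765 + \frac{47703}{11926} = - \frac{32927687}{11926}$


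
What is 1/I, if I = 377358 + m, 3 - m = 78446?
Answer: 1/298915 ≈ 3.3454e-6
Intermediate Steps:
m = -78443 (m = 3 - 1*78446 = 3 - 78446 = -78443)
I = 298915 (I = 377358 - 78443 = 298915)
1/I = 1/298915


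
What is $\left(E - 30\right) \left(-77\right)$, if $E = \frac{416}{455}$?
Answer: $\frac{11198}{5} \approx 2239.6$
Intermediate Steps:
$E = \frac{32}{35}$ ($E = 416 \cdot \frac{1}{455} = \frac{32}{35} \approx 0.91429$)
$\left(E - 30\right) \left(-77\right) = \left(\frac{32}{35} - 30\right) \left(-77\right) = \left(- \frac{1018}{35}\right) \left(-77\right) = \frac{11198}{5}$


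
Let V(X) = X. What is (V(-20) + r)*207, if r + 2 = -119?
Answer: -29187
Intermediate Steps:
r = -121 (r = -2 - 119 = -121)
(V(-20) + r)*207 = (-20 - 121)*207 = -141*207 = -29187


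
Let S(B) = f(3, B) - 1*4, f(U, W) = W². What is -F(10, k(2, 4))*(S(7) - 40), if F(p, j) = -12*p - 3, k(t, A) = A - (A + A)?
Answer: 615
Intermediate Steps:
k(t, A) = -A (k(t, A) = A - 2*A = -A)
F(p, j) = -3 - 12*p
S(B) = -4 + B² (S(B) = B² - 1*4 = B² - 4 = -4 + B²)
-F(10, k(2, 4))*(S(7) - 40) = -(-3 - 12*10)*((-4 + 7²) - 40) = -(-3 - 120)*((-4 + 49) - 40) = -(-123)*(45 - 40) = -(-123)*5 = -1*(-615) = 615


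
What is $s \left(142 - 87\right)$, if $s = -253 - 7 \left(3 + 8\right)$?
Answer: $-18150$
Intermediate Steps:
$s = -330$ ($s = -253 - 7 \cdot 11 = -253 - 77 = -330$)
$s \left(142 - 87\right) = - 330 \left(142 - 87\right) = \left(-330\right) 55 = -18150$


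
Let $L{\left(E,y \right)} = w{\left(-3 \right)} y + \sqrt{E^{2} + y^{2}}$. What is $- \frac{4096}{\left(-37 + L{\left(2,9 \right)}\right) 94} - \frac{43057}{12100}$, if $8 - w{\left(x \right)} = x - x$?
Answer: $- \frac{158716103}{32415900} + \frac{512 \sqrt{85}}{13395} \approx -4.5438$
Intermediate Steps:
$w{\left(x \right)} = 8$ ($w{\left(x \right)} = 8 - \left(x - x\right) = 8 - 0 = 8 + 0 = 8$)
$L{\left(E,y \right)} = \sqrt{E^{2} + y^{2}} + 8 y$ ($L{\left(E,y \right)} = 8 y + \sqrt{E^{2} + y^{2}} = \sqrt{E^{2} + y^{2}} + 8 y$)
$- \frac{4096}{\left(-37 + L{\left(2,9 \right)}\right) 94} - \frac{43057}{12100} = - \frac{4096}{\left(-37 + \left(\sqrt{2^{2} + 9^{2}} + 8 \cdot 9\right)\right) 94} - \frac{43057}{12100} = - \frac{4096}{\left(-37 + \left(\sqrt{4 + 81} + 72\right)\right) 94} - \frac{43057}{12100} = - \frac{4096}{\left(-37 + \left(\sqrt{85} + 72\right)\right) 94} - \frac{43057}{12100} = - \frac{4096}{\left(-37 + \left(72 + \sqrt{85}\right)\right) 94} - \frac{43057}{12100} = - \frac{4096}{\left(35 + \sqrt{85}\right) 94} - \frac{43057}{12100} = - \frac{4096}{3290 + 94 \sqrt{85}} - \frac{43057}{12100} = - \frac{43057}{12100} - \frac{4096}{3290 + 94 \sqrt{85}}$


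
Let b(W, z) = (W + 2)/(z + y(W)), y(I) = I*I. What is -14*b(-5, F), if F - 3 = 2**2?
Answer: 21/16 ≈ 1.3125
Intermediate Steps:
y(I) = I**2
F = 7 (F = 3 + 2**2 = 3 + 4 = 7)
b(W, z) = (2 + W)/(z + W**2) (b(W, z) = (W + 2)/(z + W**2) = (2 + W)/(z + W**2))
-14*b(-5, F) = -14*(2 - 5)/(7 + (-5)**2) = -14*(-3)/(7 + 25) = -14*(-3)/32 = -7*(-3)/16 = -14*(-3/32) = 21/16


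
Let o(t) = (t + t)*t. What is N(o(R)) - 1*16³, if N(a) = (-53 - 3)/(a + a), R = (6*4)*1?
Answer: -1179655/288 ≈ -4096.0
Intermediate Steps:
R = 24 (R = 24*1 = 24)
o(t) = 2*t² (o(t) = (2*t)*t = 2*t²)
N(a) = -28/a (N(a) = -56*1/(2*a) = -28/a)
N(o(R)) - 1*16³ = -28/(2*24²) - 1*16³ = -28/(2*576) - 1*4096 = -28/1152 - 4096 = -28*1/1152 - 4096 = -7/288 - 4096 = -1179655/288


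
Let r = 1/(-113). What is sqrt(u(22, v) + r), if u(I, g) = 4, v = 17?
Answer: sqrt(50963)/113 ≈ 1.9978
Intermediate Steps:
r = -1/113 ≈ -0.0088496
sqrt(u(22, v) + r) = sqrt(4 - 1/113) = sqrt(451/113) = sqrt(50963)/113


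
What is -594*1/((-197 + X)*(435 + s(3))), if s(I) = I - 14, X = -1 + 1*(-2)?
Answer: 297/42400 ≈ 0.0070047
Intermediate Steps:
X = -3 (X = -1 - 2 = -3)
s(I) = -14 + I
-594*1/((-197 + X)*(435 + s(3))) = -594*1/((-197 - 3)*(435 + (-14 + 3))) = -594*(-1/(200*(435 - 11))) = -594/((-200*424)) = -594/(-84800) = -594*(-1/84800) = 297/42400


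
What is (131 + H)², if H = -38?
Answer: 8649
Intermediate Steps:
(131 + H)² = (131 - 38)² = 93² = 8649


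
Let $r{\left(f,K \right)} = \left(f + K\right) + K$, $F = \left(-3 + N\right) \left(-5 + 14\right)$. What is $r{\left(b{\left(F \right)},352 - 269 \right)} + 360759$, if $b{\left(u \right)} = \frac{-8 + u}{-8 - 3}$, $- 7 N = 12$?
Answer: $\frac{27791578}{77} \approx 3.6093 \cdot 10^{5}$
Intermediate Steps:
$N = - \frac{12}{7}$ ($N = \left(- \frac{1}{7}\right) 12 = - \frac{12}{7} \approx -1.7143$)
$F = - \frac{297}{7}$ ($F = \left(-3 - \frac{12}{7}\right) \left(-5 + 14\right) = \left(- \frac{33}{7}\right) 9 = - \frac{297}{7} \approx -42.429$)
$b{\left(u \right)} = \frac{8}{11} - \frac{u}{11}$ ($b{\left(u \right)} = \frac{-8 + u}{-11} = \left(-8 + u\right) \left(- \frac{1}{11}\right) = \frac{8}{11} - \frac{u}{11}$)
$r{\left(f,K \right)} = f + 2 K$ ($r{\left(f,K \right)} = \left(K + f\right) + K = f + 2 K$)
$r{\left(b{\left(F \right)},352 - 269 \right)} + 360759 = \left(\left(\frac{8}{11} - - \frac{27}{7}\right) + 2 \left(352 - 269\right)\right) + 360759 = \left(\left(\frac{8}{11} + \frac{27}{7}\right) + 2 \cdot 83\right) + 360759 = \left(\frac{353}{77} + 166\right) + 360759 = \frac{13135}{77} + 360759 = \frac{27791578}{77}$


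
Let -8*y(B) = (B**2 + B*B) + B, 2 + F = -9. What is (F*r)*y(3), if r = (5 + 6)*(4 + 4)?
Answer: 2541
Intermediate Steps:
F = -11 (F = -2 - 9 = -11)
y(B) = -B**2/4 - B/8 (y(B) = -((B**2 + B*B) + B)/8 = -((B**2 + B**2) + B)/8 = -(2*B**2 + B)/8 = -(B + 2*B**2)/8 = -B**2/4 - B/8)
r = 88 (r = 11*8 = 88)
(F*r)*y(3) = (-11*88)*(-1/8*3*(1 + 2*3)) = -(-121)*3*(1 + 6) = -(-121)*3*7 = -968*(-21/8) = 2541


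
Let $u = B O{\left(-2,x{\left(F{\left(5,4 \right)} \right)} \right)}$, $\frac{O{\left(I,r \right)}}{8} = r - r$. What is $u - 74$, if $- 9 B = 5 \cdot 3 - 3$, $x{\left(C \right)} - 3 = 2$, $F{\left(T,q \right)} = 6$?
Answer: $-74$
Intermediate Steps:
$x{\left(C \right)} = 5$ ($x{\left(C \right)} = 3 + 2 = 5$)
$B = - \frac{4}{3}$ ($B = - \frac{5 \cdot 3 - 3}{9} = - \frac{15 - 3}{9} = \left(- \frac{1}{9}\right) 12 = - \frac{4}{3} \approx -1.3333$)
$O{\left(I,r \right)} = 0$ ($O{\left(I,r \right)} = 8 \left(r - r\right) = 8 \cdot 0 = 0$)
$u = 0$ ($u = \left(- \frac{4}{3}\right) 0 = 0$)
$u - 74 = 0 - 74 = -74$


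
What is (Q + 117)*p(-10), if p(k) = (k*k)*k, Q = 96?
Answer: -213000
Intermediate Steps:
p(k) = k**3 (p(k) = k**2*k = k**3)
(Q + 117)*p(-10) = (96 + 117)*(-10)**3 = 213*(-1000) = -213000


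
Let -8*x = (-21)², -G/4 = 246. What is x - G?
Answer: 7431/8 ≈ 928.88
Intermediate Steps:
G = -984 (G = -4*246 = -984)
x = -441/8 (x = -⅛*(-21)² = -⅛*441 = -441/8 ≈ -55.125)
x - G = -441/8 - 1*(-984) = -441/8 + 984 = 7431/8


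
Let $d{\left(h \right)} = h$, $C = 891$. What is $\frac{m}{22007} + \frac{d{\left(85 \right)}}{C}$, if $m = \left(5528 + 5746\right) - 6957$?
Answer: $\frac{5717042}{19608237} \approx 0.29156$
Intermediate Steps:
$m = 4317$ ($m = 11274 - 6957 = 4317$)
$\frac{m}{22007} + \frac{d{\left(85 \right)}}{C} = \frac{4317}{22007} + \frac{85}{891} = \frac{5717042}{19608237}$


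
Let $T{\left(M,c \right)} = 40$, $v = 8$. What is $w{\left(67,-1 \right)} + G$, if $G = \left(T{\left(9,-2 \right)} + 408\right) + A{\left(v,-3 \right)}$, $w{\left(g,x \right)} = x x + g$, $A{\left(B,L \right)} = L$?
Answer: $513$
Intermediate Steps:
$w{\left(g,x \right)} = g + x^{2}$ ($w{\left(g,x \right)} = x^{2} + g = g + x^{2}$)
$G = 445$ ($G = \left(40 + 408\right) - 3 = 448 - 3 = 445$)
$w{\left(67,-1 \right)} + G = \left(67 + \left(-1\right)^{2}\right) + 445 = \left(67 + 1\right) + 445 = 68 + 445 = 513$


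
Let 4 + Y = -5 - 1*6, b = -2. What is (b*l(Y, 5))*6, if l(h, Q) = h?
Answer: 180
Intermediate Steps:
Y = -15 (Y = -4 + (-5 - 1*6) = -4 + (-5 - 6) = -4 - 11 = -15)
(b*l(Y, 5))*6 = -2*(-15)*6 = 30*6 = 180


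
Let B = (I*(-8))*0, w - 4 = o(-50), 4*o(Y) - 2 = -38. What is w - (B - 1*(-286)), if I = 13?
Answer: -291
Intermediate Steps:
o(Y) = -9 (o(Y) = ½ + (¼)*(-38) = ½ - 19/2 = -9)
w = -5 (w = 4 - 9 = -5)
B = 0 (B = (13*(-8))*0 = -104*0 = 0)
w - (B - 1*(-286)) = -5 - (0 - 1*(-286)) = -5 - (0 + 286) = -5 - 1*286 = -5 - 286 = -291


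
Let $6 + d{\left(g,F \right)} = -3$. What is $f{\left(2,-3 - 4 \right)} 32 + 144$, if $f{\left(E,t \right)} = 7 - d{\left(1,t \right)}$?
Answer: $656$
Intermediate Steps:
$d{\left(g,F \right)} = -9$ ($d{\left(g,F \right)} = -6 - 3 = -9$)
$f{\left(E,t \right)} = 16$ ($f{\left(E,t \right)} = 7 - -9 = 7 + 9 = 16$)
$f{\left(2,-3 - 4 \right)} 32 + 144 = 16 \cdot 32 + 144 = 512 + 144 = 656$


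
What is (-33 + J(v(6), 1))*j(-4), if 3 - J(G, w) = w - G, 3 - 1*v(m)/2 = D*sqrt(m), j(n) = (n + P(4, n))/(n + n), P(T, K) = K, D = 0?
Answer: -25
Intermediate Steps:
j(n) = 1 (j(n) = (n + n)/(n + n) = (2*n)/((2*n)) = (2*n)*(1/(2*n)) = 1)
v(m) = 6 (v(m) = 6 - 0*sqrt(m) = 6 - 2*0 = 6 + 0 = 6)
J(G, w) = 3 + G - w (J(G, w) = 3 - (w - G) = 3 + (G - w) = 3 + G - w)
(-33 + J(v(6), 1))*j(-4) = (-33 + (3 + 6 - 1*1))*1 = (-33 + (3 + 6 - 1))*1 = (-33 + 8)*1 = -25*1 = -25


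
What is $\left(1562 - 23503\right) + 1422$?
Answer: $-20519$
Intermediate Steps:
$\left(1562 - 23503\right) + 1422 = -21941 + 1422 = -20519$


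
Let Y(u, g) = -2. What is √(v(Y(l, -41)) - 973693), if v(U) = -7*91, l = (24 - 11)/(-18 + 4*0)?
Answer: I*√974330 ≈ 987.08*I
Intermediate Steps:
l = -13/18 (l = 13/(-18 + 0) = 13/(-18) = 13*(-1/18) = -13/18 ≈ -0.72222)
v(U) = -637
√(v(Y(l, -41)) - 973693) = √(-637 - 973693) = √(-974330) = I*√974330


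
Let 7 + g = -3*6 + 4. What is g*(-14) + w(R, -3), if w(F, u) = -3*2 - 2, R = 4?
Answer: 286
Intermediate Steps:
g = -21 (g = -7 + (-3*6 + 4) = -7 + (-18 + 4) = -7 - 14 = -21)
w(F, u) = -8 (w(F, u) = -6 - 2 = -8)
g*(-14) + w(R, -3) = -21*(-14) - 8 = 294 - 8 = 286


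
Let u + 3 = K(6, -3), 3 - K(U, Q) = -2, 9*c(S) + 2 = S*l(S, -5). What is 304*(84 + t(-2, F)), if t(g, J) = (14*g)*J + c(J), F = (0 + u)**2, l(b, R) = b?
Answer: -72352/9 ≈ -8039.1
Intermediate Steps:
c(S) = -2/9 + S**2/9 (c(S) = -2/9 + (S*S)/9 = -2/9 + S**2/9)
K(U, Q) = 5 (K(U, Q) = 3 - 1*(-2) = 3 + 2 = 5)
u = 2 (u = -3 + 5 = 2)
F = 4 (F = (0 + 2)**2 = 2**2 = 4)
t(g, J) = -2/9 + J**2/9 + 14*J*g (t(g, J) = (14*g)*J + (-2/9 + J**2/9) = 14*J*g + (-2/9 + J**2/9) = -2/9 + J**2/9 + 14*J*g)
304*(84 + t(-2, F)) = 304*(84 + (-2/9 + (1/9)*4**2 + 14*4*(-2))) = 304*(84 + (-2/9 + (1/9)*16 - 112)) = 304*(84 + (-2/9 + 16/9 - 112)) = 304*(84 - 994/9) = 304*(-238/9) = -72352/9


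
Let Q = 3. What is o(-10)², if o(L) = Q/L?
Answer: 9/100 ≈ 0.090000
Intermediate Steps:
o(L) = 3/L
o(-10)² = (3/(-10))² = (3*(-⅒))² = (-3/10)² = 9/100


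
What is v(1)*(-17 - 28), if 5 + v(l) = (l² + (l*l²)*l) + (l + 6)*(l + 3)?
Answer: -1125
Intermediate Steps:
v(l) = -5 + l² + l⁴ + (3 + l)*(6 + l) (v(l) = -5 + ((l² + (l*l²)*l) + (l + 6)*(l + 3)) = -5 + ((l² + l³*l) + (6 + l)*(3 + l)) = -5 + ((l² + l⁴) + (3 + l)*(6 + l)) = -5 + (l² + l⁴ + (3 + l)*(6 + l)) = -5 + l² + l⁴ + (3 + l)*(6 + l))
v(1)*(-17 - 28) = (13 + 1⁴ + 2*1² + 9*1)*(-17 - 28) = (13 + 1 + 2*1 + 9)*(-45) = (13 + 1 + 2 + 9)*(-45) = 25*(-45) = -1125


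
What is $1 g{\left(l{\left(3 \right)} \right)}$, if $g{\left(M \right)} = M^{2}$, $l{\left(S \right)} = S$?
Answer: $9$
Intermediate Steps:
$1 g{\left(l{\left(3 \right)} \right)} = 1 \cdot 3^{2} = 1 \cdot 9 = 9$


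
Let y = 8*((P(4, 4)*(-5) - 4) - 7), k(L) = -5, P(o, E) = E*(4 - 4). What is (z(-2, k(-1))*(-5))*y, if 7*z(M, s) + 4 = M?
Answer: -2640/7 ≈ -377.14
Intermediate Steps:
P(o, E) = 0 (P(o, E) = E*0 = 0)
z(M, s) = -4/7 + M/7
y = -88 (y = 8*((0*(-5) - 4) - 7) = 8*((0 - 4) - 7) = 8*(-4 - 7) = 8*(-11) = -88)
(z(-2, k(-1))*(-5))*y = ((-4/7 + (1/7)*(-2))*(-5))*(-88) = ((-4/7 - 2/7)*(-5))*(-88) = -6/7*(-5)*(-88) = (30/7)*(-88) = -2640/7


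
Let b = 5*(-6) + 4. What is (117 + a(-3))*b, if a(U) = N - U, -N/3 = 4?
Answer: -2808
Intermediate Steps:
b = -26 (b = -30 + 4 = -26)
N = -12 (N = -3*4 = -12)
a(U) = -12 - U
(117 + a(-3))*b = (117 + (-12 - 1*(-3)))*(-26) = (117 + (-12 + 3))*(-26) = (117 - 9)*(-26) = 108*(-26) = -2808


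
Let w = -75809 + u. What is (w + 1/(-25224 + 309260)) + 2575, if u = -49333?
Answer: -34813440411/284036 ≈ -1.2257e+5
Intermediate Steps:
w = -125142 (w = -75809 - 49333 = -125142)
(w + 1/(-25224 + 309260)) + 2575 = (-125142 + 1/(-25224 + 309260)) + 2575 = (-125142 + 1/284036) + 2575 = -35544833111/284036 + 2575 = -34813440411/284036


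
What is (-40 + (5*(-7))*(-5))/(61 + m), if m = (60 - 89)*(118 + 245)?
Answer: -135/10466 ≈ -0.012899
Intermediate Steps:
m = -10527 (m = -29*363 = -10527)
(-40 + (5*(-7))*(-5))/(61 + m) = (-40 + (5*(-7))*(-5))/(61 - 10527) = (-40 - 35*(-5))/(-10466) = (-40 + 175)*(-1/10466) = 135*(-1/10466) = -135/10466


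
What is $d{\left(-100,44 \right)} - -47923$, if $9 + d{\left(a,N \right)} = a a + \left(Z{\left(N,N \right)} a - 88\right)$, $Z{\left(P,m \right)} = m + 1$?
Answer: $53326$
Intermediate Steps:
$Z{\left(P,m \right)} = 1 + m$
$d{\left(a,N \right)} = -97 + a^{2} + a \left(1 + N\right)$ ($d{\left(a,N \right)} = -9 + \left(a a + \left(\left(1 + N\right) a - 88\right)\right) = -9 + \left(a^{2} + \left(a \left(1 + N\right) - 88\right)\right) = -9 + \left(a^{2} + \left(-88 + a \left(1 + N\right)\right)\right) = -9 + \left(-88 + a^{2} + a \left(1 + N\right)\right) = -97 + a^{2} + a \left(1 + N\right)$)
$d{\left(-100,44 \right)} - -47923 = \left(-97 + \left(-100\right)^{2} - 100 \left(1 + 44\right)\right) - -47923 = \left(-97 + 10000 - 4500\right) + 47923 = 5403 + 47923 = 53326$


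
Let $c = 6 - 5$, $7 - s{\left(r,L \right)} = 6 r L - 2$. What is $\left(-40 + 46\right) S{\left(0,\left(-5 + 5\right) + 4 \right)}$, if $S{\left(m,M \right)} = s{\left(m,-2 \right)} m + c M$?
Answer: $24$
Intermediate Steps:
$s{\left(r,L \right)} = 9 - 6 L r$ ($s{\left(r,L \right)} = 7 - \left(6 r L - 2\right) = 7 - \left(6 L r - 2\right) = 7 - \left(-2 + 6 L r\right) = 9 - 6 L r$)
$c = 1$ ($c = 6 - 5 = 1$)
$S{\left(m,M \right)} = M + m \left(9 + 12 m\right)$ ($S{\left(m,M \right)} = \left(9 - - 12 m\right) m + 1 M = \left(9 + 12 m\right) m + M = m \left(9 + 12 m\right) + M = M + m \left(9 + 12 m\right)$)
$\left(-40 + 46\right) S{\left(0,\left(-5 + 5\right) + 4 \right)} = \left(-40 + 46\right) \left(\left(\left(-5 + 5\right) + 4\right) + 3 \cdot 0 \left(3 + 4 \cdot 0\right)\right) = 6 \left(\left(0 + 4\right) + 3 \cdot 0 \left(3 + 0\right)\right) = 6 \left(4 + 3 \cdot 0 \cdot 3\right) = 6 \left(4 + 0\right) = 6 \cdot 4 = 24$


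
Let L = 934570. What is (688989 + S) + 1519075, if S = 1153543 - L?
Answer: 2427037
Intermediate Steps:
S = 218973 (S = 1153543 - 1*934570 = 1153543 - 934570 = 218973)
(688989 + S) + 1519075 = (688989 + 218973) + 1519075 = 907962 + 1519075 = 2427037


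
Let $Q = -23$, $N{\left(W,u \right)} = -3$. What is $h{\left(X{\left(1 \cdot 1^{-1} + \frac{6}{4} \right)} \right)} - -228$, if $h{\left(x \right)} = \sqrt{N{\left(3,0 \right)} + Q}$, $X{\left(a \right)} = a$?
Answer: $228 + i \sqrt{26} \approx 228.0 + 5.099 i$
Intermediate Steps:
$h{\left(x \right)} = i \sqrt{26}$ ($h{\left(x \right)} = \sqrt{-3 - 23} = \sqrt{-26} = i \sqrt{26}$)
$h{\left(X{\left(1 \cdot 1^{-1} + \frac{6}{4} \right)} \right)} - -228 = i \sqrt{26} - -228 = i \sqrt{26} + 228 = 228 + i \sqrt{26}$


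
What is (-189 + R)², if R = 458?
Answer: 72361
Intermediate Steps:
(-189 + R)² = (-189 + 458)² = 269² = 72361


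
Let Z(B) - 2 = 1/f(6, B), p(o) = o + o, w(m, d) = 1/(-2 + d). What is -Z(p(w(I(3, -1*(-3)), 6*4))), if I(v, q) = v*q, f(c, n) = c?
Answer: -13/6 ≈ -2.1667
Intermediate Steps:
I(v, q) = q*v
p(o) = 2*o
Z(B) = 13/6 (Z(B) = 2 + 1/6 = 2 + ⅙ = 13/6)
-Z(p(w(I(3, -1*(-3)), 6*4))) = -1*13/6 = -13/6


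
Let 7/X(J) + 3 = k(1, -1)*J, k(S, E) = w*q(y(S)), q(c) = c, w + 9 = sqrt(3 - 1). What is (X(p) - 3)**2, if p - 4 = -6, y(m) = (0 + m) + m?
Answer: 176432/22801 - 3360*sqrt(2)/22801 ≈ 7.5295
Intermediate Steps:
w = -9 + sqrt(2) (w = -9 + sqrt(3 - 1) = -9 + sqrt(2) ≈ -7.5858)
y(m) = 2*m (y(m) = m + m = 2*m)
p = -2 (p = 4 - 6 = -2)
k(S, E) = 2*S*(-9 + sqrt(2)) (k(S, E) = (-9 + sqrt(2))*(2*S) = 2*S*(-9 + sqrt(2)))
X(J) = 7/(-3 + J*(-18 + 2*sqrt(2))) (X(J) = 7/(-3 + (2*1*(-9 + sqrt(2)))*J) = 7/(-3 + (-18 + 2*sqrt(2))*J) = 7/(-3 + J*(-18 + 2*sqrt(2))))
(X(p) - 3)**2 = (-7/(3 + 2*(-2)*(9 - sqrt(2))) - 3)**2 = (-7/(3 + (-36 + 4*sqrt(2))) - 3)**2 = (-7/(-33 + 4*sqrt(2)) - 3)**2 = (-3 - 7/(-33 + 4*sqrt(2)))**2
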